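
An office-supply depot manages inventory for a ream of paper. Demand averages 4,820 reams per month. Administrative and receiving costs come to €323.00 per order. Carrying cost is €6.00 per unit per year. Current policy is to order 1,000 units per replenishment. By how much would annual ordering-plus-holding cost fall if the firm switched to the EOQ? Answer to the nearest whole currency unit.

Annual demand D = 4,820 × 12 = 57,840.
EOQ = √(2DS/H) = √(2 × 57,840 × 323 / 6) ≈ 2495.48.
Cost at Q* = (D/Q*)S + (Q*/2)H = √(2DSH) ≈ €14,972.90.
Cost at Q = 1,000: (57,840/1,000)×323 + (1,000/2)×6 = €18,682.32 + €3,000.00 = €21,682.32.
Excess = €21,682.32 − €14,972.90 = €6,709.42.

Extra cost ≈ €6,709 per year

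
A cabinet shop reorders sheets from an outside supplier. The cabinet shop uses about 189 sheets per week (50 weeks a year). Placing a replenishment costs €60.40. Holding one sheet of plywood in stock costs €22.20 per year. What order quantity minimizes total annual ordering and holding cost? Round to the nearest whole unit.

Annual demand D = 189 × 50 = 9,450.
EOQ = √(2DS / H) = √(2 × 9,450 × 60.4 / 22.2).
= √(1,141,560 / 22.2) = √51,421.6216 ≈ 226.763.

Q* ≈ 227 sheets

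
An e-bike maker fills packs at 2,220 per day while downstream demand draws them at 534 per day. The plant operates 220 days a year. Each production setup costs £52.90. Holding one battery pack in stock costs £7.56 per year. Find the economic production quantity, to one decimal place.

Annual demand D = 534 × 220 = 117,480.
Production build-up factor (1 − d/p) = 1 − 534/2,220 = 0.7595.
Q* = √(2DS / (H(1 − d/p))) = √(2 × 117,480 × 52.9 / (7.56 × 0.7595)).
= √(12,429,384 / 5.7415) ≈ 1471.335.

Q* ≈ 1,471.3 packs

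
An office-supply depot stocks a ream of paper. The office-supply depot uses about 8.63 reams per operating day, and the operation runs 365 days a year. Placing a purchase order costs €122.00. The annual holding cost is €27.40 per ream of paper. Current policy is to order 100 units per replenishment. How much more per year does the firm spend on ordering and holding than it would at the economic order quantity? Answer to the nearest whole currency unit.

Extra cost ≈ €624 per year

Annual demand D = 8.63 × 365 = 3,149.95.
EOQ = √(2DS/H) = √(2 × 3,149.95 × 122 / 27.4) ≈ 167.48.
Cost at Q* = (D/Q*)S + (Q*/2)H = √(2DSH) ≈ €4,589.04.
Cost at Q = 100: (3,149.95/100)×122 + (100/2)×27.4 = €3,842.94 + €1,370.00 = €5,212.94.
Excess = €5,212.94 − €4,589.04 = €623.90.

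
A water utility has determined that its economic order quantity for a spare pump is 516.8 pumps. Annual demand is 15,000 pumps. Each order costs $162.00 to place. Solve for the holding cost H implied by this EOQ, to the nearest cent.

Invert the EOQ relation Q*² = 2DS/H.
From Q* = √(2DS/H): H = 2DS / Q*² = 2 × 15,000 × 162 / 516.8² = 18.1966.

H ≈ $18.20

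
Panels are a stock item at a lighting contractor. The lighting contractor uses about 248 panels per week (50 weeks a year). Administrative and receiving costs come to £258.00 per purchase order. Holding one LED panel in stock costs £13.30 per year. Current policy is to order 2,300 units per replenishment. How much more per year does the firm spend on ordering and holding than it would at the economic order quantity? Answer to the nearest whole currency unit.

Extra cost ≈ £7,461 per year

Annual demand D = 248 × 50 = 12,400.
EOQ = √(2DS/H) = √(2 × 12,400 × 258 / 13.3) ≈ 693.60.
Cost at Q* = (D/Q*)S + (Q*/2)H = √(2DSH) ≈ £9,224.90.
Cost at Q = 2,300: (12,400/2,300)×258 + (2,300/2)×13.3 = £1,390.96 + £15,295.00 = £16,685.96.
Excess = £16,685.96 − £9,224.90 = £7,461.06.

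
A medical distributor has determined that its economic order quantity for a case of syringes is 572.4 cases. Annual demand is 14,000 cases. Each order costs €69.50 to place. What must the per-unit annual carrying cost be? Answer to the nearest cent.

H ≈ €5.94

Invert the EOQ relation Q*² = 2DS/H.
From Q* = √(2DS/H): H = 2DS / Q*² = 2 × 14,000 × 69.5 / 572.4² = 5.9394.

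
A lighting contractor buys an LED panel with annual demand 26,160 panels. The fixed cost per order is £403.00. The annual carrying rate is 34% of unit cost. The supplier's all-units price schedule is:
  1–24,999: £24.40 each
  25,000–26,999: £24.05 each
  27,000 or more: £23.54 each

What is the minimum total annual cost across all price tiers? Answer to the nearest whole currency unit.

TC* ≈ £651,530

Holding cost per unit per year at price C is H = 0.34·C.
Evaluate total cost at each tier's feasible EOQ or, if the EOQ is below the tier, at the tier's minimum quantity.
EOQ at £24.40 = 1594.2 (feasible in tier 1): TC = 26,160×£24.40 + (26,160/1594.2)×403 + (1594.2/2)×0.34×£24.40 = £651,529.76.
EOQ at £24.05 = 1605.8 < 25000, so use break Q=25000: TC = 26,160×£24.05 + (26,160/25000.0)×403 + (25000.0/2)×0.34×£24.05 = £731,782.20.
EOQ at £23.54 = 1623.1 < 27000, so use break Q=27000: TC = 26,160×£23.54 + (26,160/27000.0)×403 + (27000.0/2)×0.34×£23.54 = £724,245.46.
Lowest total cost among the candidates is at Q = 1594.2.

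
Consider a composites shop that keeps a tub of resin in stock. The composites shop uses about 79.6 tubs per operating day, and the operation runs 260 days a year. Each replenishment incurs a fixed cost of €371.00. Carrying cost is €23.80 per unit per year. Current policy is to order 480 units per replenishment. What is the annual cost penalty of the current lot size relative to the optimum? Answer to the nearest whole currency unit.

Annual demand D = 79.6 × 260 = 20,696.
EOQ = √(2DS/H) = √(2 × 20,696 × 371 / 23.8) ≈ 803.26.
Cost at Q* = (D/Q*)S + (Q*/2)H = √(2DSH) ≈ €19,117.61.
Cost at Q = 480: (20,696/480)×371 + (480/2)×23.8 = €15,996.28 + €5,712.00 = €21,708.28.
Excess = €21,708.28 − €19,117.61 = €2,590.67.

Extra cost ≈ €2,591 per year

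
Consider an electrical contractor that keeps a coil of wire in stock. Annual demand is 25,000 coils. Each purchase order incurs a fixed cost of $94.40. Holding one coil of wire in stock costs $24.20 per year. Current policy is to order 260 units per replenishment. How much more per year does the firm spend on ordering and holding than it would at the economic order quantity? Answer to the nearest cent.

Extra cost ≈ $1,535.36 per year

EOQ = √(2DS/H) = √(2 × 25,000 × 94.4 / 24.2) ≈ 441.63.
Cost at Q* = (D/Q*)S + (Q*/2)H = √(2DSH) ≈ $10,687.56.
Cost at Q = 260: (25,000/260)×94.4 + (260/2)×24.2 = $9,076.92 + $3,146.00 = $12,222.92.
Excess = $12,222.92 − $10,687.56 = $1,535.36.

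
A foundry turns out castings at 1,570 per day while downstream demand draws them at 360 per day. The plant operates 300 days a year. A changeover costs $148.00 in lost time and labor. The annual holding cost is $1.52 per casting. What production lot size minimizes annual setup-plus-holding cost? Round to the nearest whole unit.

Annual demand D = 360 × 300 = 108,000.
Production build-up factor (1 − d/p) = 1 − 360/1,570 = 0.7707.
Q* = √(2DS / (H(1 − d/p))) = √(2 × 108,000 × 148 / (1.52 × 0.7707)).
= √(31,968,000 / 1.1715) ≈ 5223.879.

Q* ≈ 5,224 castings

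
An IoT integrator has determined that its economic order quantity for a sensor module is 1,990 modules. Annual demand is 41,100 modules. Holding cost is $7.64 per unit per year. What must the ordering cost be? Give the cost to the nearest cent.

S ≈ $368.07

The basic EOQ model gives Q* = √(2DS/H); rearrange for the unknown.
From Q* = √(2DS/H): S = Q*²H / (2D) = 1,990² × 7.64 / (2 × 41,100) = 368.0677.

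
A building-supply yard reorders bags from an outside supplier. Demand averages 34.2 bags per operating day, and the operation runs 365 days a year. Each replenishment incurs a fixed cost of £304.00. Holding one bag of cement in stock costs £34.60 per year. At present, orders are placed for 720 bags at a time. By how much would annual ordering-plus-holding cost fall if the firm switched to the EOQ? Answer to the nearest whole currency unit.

Extra cost ≈ £1,522 per year

Annual demand D = 34.2 × 365 = 12,483.
EOQ = √(2DS/H) = √(2 × 12,483 × 304 / 34.6) ≈ 468.35.
Cost at Q* = (D/Q*)S + (Q*/2)H = √(2DSH) ≈ £16,205.01.
Cost at Q = 720: (12,483/720)×304 + (720/2)×34.6 = £5,270.60 + £12,456.00 = £17,726.60.
Excess = £17,726.60 − £16,205.01 = £1,521.59.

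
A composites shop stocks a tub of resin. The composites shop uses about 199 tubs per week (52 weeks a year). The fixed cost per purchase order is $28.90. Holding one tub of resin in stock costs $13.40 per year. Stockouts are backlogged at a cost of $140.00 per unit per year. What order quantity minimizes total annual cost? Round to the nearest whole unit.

Q* ≈ 221 tubs

Annual demand D = 199 × 52 = 10,348.
With planned backorders, Q* = √(2DS/H) · √((H+B)/B).
√(2DS/H) = √(2 × 10,348 × 28.9 / 13.4) = 211.271.
√((H+B)/B) = √((13.4+140)/140) = 1.0468.
Q* ≈ 221.151.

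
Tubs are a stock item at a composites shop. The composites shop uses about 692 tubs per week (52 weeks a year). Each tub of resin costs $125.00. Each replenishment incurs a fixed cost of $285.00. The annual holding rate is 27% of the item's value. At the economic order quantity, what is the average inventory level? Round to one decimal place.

Annual demand D = 692 × 52 = 35,984.
Holding cost H = 0.27 × $125.00 = $33.7500 per unit per year.
Q* = √(2DS/H) = √(2 × 35,984 × 285 / 33.75) ≈ 779.57.
Average inventory = Q*/2 ≈ 779.57 / 2 = 389.785.

Average inventory ≈ 389.8 tubs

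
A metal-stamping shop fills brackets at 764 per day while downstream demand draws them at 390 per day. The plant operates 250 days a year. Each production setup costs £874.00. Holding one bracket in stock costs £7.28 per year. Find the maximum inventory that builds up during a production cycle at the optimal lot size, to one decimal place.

Annual demand D = 390 × 250 = 97,500.
Production build-up factor (1 − d/p) = 1 − 390/764 = 0.4895.
Q* = √(2DS / (H(1 − d/p))) = √(2 × 97,500 × 874 / (7.28 × 0.4895)).
= √(170,430,000 / 3.5638) ≈ 6915.414.
Maximum inventory = Q*(1 − d/p) = 6915.414 × 0.4895 ≈ 3385.294.

I_max ≈ 3,385.3 brackets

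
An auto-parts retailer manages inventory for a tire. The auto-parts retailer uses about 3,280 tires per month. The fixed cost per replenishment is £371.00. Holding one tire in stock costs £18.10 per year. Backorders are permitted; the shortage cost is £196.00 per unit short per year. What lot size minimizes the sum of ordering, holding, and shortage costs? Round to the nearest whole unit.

Annual demand D = 3,280 × 12 = 39,360.
With planned backorders, Q* = √(2DS/H) · √((H+B)/B).
√(2DS/H) = √(2 × 39,360 × 371 / 18.1) = 1270.253.
√((H+B)/B) = √((18.1+196)/196) = 1.0452.
Q* ≈ 1327.610.

Q* ≈ 1,328 tires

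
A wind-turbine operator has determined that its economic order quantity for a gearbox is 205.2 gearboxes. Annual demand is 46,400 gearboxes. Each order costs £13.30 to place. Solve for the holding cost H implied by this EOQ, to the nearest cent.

Invert the EOQ relation Q*² = 2DS/H.
From Q* = √(2DS/H): H = 2DS / Q*² = 2 × 46,400 × 13.3 / 205.2² = 29.3120.

H ≈ £29.31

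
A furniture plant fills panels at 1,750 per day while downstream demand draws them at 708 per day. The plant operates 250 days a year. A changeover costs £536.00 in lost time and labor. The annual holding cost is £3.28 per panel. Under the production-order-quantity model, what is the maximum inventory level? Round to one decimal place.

Annual demand D = 708 × 250 = 177,000.
Production build-up factor (1 − d/p) = 1 − 708/1,750 = 0.5954.
Q* = √(2DS / (H(1 − d/p))) = √(2 × 177,000 × 536 / (3.28 × 0.5954)).
= √(189,744,000 / 1.953) ≈ 9856.717.
Maximum inventory = Q*(1 − d/p) = 9856.717 × 0.5954 ≈ 5868.971.

I_max ≈ 5,869.0 panels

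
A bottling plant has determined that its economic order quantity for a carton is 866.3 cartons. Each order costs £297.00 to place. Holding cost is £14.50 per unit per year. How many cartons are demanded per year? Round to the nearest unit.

Squaring Q* = √(2DS/H) gives Q*² = 2DS/H.
From Q* = √(2DS/H): D = Q*²H / (2S) = 866.3² × 14.5 / (2 × 297) = 18319.693.

D ≈ 18,320 cartons per year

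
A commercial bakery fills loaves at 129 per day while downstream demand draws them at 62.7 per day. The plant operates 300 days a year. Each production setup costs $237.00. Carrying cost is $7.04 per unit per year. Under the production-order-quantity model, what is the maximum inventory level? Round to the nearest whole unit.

Annual demand D = 62.7 × 300 = 18,810.
Production build-up factor (1 − d/p) = 1 − 62.7/129 = 0.5140.
Q* = √(2DS / (H(1 − d/p))) = √(2 × 18,810 × 237 / (7.04 × 0.5140)).
= √(8,915,940 / 3.6182) ≈ 1569.767.
Maximum inventory = Q*(1 − d/p) = 1569.767 × 0.5140 ≈ 806.787.

I_max ≈ 807 loaves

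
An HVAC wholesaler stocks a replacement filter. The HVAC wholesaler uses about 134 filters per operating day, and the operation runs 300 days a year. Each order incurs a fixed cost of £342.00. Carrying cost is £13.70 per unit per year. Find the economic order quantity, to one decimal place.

Annual demand D = 134 × 300 = 40,200.
EOQ = √(2DS / H) = √(2 × 40,200 × 342 / 13.7).
= √(27,496,800 / 13.7) = √2,007,065.6934 ≈ 1416.709.

Q* ≈ 1,416.7 filters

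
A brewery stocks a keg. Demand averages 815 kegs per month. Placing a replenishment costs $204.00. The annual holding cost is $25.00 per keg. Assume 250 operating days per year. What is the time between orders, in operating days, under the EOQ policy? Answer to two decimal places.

Annual demand D = 815 × 12 = 9,780.
Q* = √(2DS/H) = √(2 × 9,780 × 204 / 25) ≈ 399.51.
Cycle time = Q*/D × 250 = 399.51 / 9,780 × 250 ≈ 10.212 days.

T ≈ 10.21 days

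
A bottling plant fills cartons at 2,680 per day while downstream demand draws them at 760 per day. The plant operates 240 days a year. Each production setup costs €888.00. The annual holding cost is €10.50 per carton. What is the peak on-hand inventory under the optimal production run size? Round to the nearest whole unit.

I_max ≈ 4,701 cartons

Annual demand D = 760 × 240 = 182,400.
Production build-up factor (1 − d/p) = 1 − 760/2,680 = 0.7164.
Q* = √(2DS / (H(1 − d/p))) = √(2 × 182,400 × 888 / (10.5 × 0.7164)).
= √(323,942,400 / 7.5224) ≈ 6562.299.
Maximum inventory = Q*(1 − d/p) = 6562.299 × 0.7164 ≈ 4701.349.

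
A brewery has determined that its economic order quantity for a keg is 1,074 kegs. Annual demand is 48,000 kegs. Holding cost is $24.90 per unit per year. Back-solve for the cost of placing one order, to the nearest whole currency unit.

Invert the EOQ relation Q*² = 2DS/H.
From Q* = √(2DS/H): S = Q*²H / (2D) = 1,074² × 24.9 / (2 × 48,000) = 299.1828.

S ≈ $299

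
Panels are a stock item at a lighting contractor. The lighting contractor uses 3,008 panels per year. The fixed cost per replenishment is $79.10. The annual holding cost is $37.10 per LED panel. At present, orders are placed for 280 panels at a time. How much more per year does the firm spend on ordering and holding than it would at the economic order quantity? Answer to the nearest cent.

Extra cost ≈ $1,842.02 per year

EOQ = √(2DS/H) = √(2 × 3,008 × 79.1 / 37.1) ≈ 113.25.
Cost at Q* = (D/Q*)S + (Q*/2)H = √(2DSH) ≈ $4,201.74.
Cost at Q = 280: (3,008/280)×79.1 + (280/2)×37.1 = $849.76 + $5,194.00 = $6,043.76.
Excess = $6,043.76 − $4,201.74 = $1,842.02.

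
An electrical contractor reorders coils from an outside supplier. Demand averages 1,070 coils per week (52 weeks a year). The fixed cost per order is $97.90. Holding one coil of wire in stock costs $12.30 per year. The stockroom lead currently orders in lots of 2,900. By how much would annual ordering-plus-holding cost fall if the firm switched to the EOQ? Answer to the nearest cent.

Extra cost ≈ $8,137.49 per year

Annual demand D = 1,070 × 52 = 55,640.
EOQ = √(2DS/H) = √(2 × 55,640 × 97.9 / 12.3) ≈ 941.13.
Cost at Q* = (D/Q*)S + (Q*/2)H = √(2DSH) ≈ $11,575.84.
Cost at Q = 2,900: (55,640/2,900)×97.9 + (2,900/2)×12.3 = $1,878.33 + $17,835.00 = $19,713.33.
Excess = $19,713.33 − $11,575.84 = $8,137.49.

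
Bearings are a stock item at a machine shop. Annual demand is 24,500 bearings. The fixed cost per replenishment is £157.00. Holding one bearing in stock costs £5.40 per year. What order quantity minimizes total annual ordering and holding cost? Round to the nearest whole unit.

Q* ≈ 1,194 bearings

EOQ = √(2DS / H) = √(2 × 24,500 × 157 / 5.4).
= √(7,693,000 / 5.4) = √1,424,629.6296 ≈ 1193.578.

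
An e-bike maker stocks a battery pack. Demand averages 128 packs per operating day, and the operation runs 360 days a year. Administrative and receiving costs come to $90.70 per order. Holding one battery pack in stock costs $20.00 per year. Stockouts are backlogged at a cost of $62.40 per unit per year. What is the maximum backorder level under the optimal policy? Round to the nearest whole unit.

S* ≈ 180 packs

Annual demand D = 128 × 360 = 46,080.
With planned backorders, Q* = √(2DS/H) · √((H+B)/B).
√(2DS/H) = √(2 × 46,080 × 90.7 / 20) = 646.487.
√((H+B)/B) = √((20+62.4)/62.4) = 1.1491.
Q* ≈ 742.901.
S* = Q* · H/(H+B) = 742.901 × 20/82.4 ≈ 180.316.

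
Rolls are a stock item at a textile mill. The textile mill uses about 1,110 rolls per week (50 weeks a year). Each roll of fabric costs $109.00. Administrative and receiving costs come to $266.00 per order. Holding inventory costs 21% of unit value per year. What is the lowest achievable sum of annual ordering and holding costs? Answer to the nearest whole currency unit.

TC* ≈ $25,997

Annual demand D = 1,110 × 50 = 55,500.
Holding cost H = 0.21 × $109.00 = $22.8900 per unit per year.
EOQ = √(2DS/H) = √(2 × 55,500 × 266 / 22.89) ≈ 1135.74.
At the optimum the two cost components are equal, so total cost = 2·(Q*/2)H = Q*·H.
Minimum total = √(2DSH) = √(2 × 55,500 × 266 × 22.89) ≈ 25997.118.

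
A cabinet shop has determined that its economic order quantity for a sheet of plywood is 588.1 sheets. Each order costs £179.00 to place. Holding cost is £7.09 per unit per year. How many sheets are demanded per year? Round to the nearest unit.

D ≈ 6,850 sheets per year

Squaring Q* = √(2DS/H) gives Q*² = 2DS/H.
From Q* = √(2DS/H): D = Q*²H / (2S) = 588.1² × 7.09 / (2 × 179) = 6849.606.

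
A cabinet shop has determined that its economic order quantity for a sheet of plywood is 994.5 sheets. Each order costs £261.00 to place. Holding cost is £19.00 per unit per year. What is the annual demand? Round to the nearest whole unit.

Invert the EOQ relation Q*² = 2DS/H.
From Q* = √(2DS/H): D = Q*²H / (2S) = 994.5² × 19 / (2 × 261) = 35999.185.

D ≈ 35,999 sheets per year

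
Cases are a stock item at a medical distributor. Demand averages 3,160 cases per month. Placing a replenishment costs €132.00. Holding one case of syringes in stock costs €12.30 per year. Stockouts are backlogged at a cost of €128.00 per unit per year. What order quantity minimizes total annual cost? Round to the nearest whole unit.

Q* ≈ 945 cases

Annual demand D = 3,160 × 12 = 37,920.
With planned backorders, Q* = √(2DS/H) · √((H+B)/B).
√(2DS/H) = √(2 × 37,920 × 132 / 12.3) = 902.160.
√((H+B)/B) = √((12.3+128)/128) = 1.0469.
Q* ≈ 944.512.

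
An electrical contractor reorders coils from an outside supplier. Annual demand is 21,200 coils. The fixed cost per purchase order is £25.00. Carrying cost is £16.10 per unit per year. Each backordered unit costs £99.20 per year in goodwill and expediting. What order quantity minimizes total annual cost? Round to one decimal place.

Q* ≈ 276.6 coils

With planned backorders, Q* = √(2DS/H) · √((H+B)/B).
√(2DS/H) = √(2 × 21,200 × 25 / 16.1) = 256.590.
√((H+B)/B) = √((16.1+99.2)/99.2) = 1.0781.
Q* ≈ 276.630.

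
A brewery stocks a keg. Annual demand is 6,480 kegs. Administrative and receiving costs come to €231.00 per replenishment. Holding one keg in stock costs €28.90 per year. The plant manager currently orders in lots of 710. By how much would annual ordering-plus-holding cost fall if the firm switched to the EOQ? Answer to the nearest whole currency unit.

EOQ = √(2DS/H) = √(2 × 6,480 × 231 / 28.9) ≈ 321.85.
Cost at Q* = (D/Q*)S + (Q*/2)H = √(2DSH) ≈ €9,301.59.
Cost at Q = 710: (6,480/710)×231 + (710/2)×28.9 = €2,108.28 + €10,259.50 = €12,367.78.
Excess = €12,367.78 − €9,301.59 = €3,066.19.

Extra cost ≈ €3,066 per year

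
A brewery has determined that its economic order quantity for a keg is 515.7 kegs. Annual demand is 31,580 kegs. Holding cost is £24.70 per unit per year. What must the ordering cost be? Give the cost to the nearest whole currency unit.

S ≈ £104

Invert the EOQ relation Q*² = 2DS/H.
From Q* = √(2DS/H): S = Q*²H / (2D) = 515.7² × 24.7 / (2 × 31,580) = 104.0038.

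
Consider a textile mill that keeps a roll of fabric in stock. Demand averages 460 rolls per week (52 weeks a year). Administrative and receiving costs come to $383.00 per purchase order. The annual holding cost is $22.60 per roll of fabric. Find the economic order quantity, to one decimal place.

Q* ≈ 900.4 rolls

Annual demand D = 460 × 52 = 23,920.
EOQ = √(2DS / H) = √(2 × 23,920 × 383 / 22.6).
= √(18,322,720 / 22.6) = √810,739.823 ≈ 900.411.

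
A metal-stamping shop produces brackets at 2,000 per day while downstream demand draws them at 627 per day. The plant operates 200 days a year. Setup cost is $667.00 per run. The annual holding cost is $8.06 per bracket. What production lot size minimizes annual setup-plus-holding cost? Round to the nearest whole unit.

Annual demand D = 627 × 200 = 125,400.
Production build-up factor (1 − d/p) = 1 − 627/2,000 = 0.6865.
Q* = √(2DS / (H(1 − d/p))) = √(2 × 125,400 × 667 / (8.06 × 0.6865)).
= √(167,283,600 / 5.5332) ≈ 5498.432.

Q* ≈ 5,498 brackets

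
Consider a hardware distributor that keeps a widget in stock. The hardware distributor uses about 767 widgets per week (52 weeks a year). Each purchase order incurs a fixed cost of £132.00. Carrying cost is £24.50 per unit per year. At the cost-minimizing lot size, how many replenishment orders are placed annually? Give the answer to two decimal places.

Annual demand D = 767 × 52 = 39,884.
EOQ = √(2DS/H) = √(2 × 39,884 × 132 / 24.5) ≈ 655.57.
Orders per year = D / Q* = 39,884 / 655.57 ≈ 60.839.

N ≈ 60.84 orders per year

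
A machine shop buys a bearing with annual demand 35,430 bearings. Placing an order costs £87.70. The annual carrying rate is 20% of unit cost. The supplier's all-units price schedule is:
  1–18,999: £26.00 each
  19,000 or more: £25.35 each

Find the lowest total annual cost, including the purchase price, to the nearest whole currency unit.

TC* ≈ £926,865

Holding cost per unit per year at price C is H = 0.20·C.
Evaluate total cost at each tier's feasible EOQ or, if the EOQ is below the tier, at the tier's minimum quantity.
EOQ at £26.00 = 1093.2 (feasible in tier 1): TC = 35,430×£26.00 + (35,430/1093.2)×87.7 + (1093.2/2)×0.20×£26.00 = £926,864.63.
EOQ at £25.35 = 1107.1 < 19000, so use break Q=19000: TC = 35,430×£25.35 + (35,430/19000.0)×87.7 + (19000.0/2)×0.20×£25.35 = £946,479.04.
Lowest total cost among the candidates is at Q = 1093.2.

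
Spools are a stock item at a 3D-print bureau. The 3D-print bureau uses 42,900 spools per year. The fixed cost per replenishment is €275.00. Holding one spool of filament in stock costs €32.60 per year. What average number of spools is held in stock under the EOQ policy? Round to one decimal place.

Average inventory ≈ 425.4 spools

The optimal lot size = √(2DS/H) = √(2 × 42,900 × 275 / 32.6) ≈ 850.75.
Average inventory = Q*/2 ≈ 850.75 / 2 = 425.374.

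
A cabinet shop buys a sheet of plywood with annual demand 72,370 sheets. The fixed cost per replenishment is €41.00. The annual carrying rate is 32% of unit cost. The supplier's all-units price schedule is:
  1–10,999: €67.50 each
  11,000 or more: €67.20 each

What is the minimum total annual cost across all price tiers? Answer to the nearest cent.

TC* ≈ €4,896,296.74

Holding cost per unit per year at price C is H = 0.32·C.
Candidates are each tier's EOQ (if it falls in that tier) and each price-break quantity.
EOQ at €67.50 = 524.2 (feasible in tier 1): TC = 72,370×€67.50 + (72,370/524.2)×41 + (524.2/2)×0.32×€67.50 = €4,896,296.74.
EOQ at €67.20 = 525.3 < 11000, so use break Q=11000: TC = 72,370×€67.20 + (72,370/11000.0)×41 + (11000.0/2)×0.32×€67.20 = €4,981,805.74.
Lowest total cost among the candidates is at Q = 524.2.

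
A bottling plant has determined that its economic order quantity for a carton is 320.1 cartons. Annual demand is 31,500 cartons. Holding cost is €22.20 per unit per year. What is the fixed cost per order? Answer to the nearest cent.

The basic EOQ model gives Q* = √(2DS/H); rearrange for the unknown.
From Q* = √(2DS/H): S = Q*²H / (2D) = 320.1² × 22.2 / (2 × 31,500) = 36.1064.

S ≈ €36.11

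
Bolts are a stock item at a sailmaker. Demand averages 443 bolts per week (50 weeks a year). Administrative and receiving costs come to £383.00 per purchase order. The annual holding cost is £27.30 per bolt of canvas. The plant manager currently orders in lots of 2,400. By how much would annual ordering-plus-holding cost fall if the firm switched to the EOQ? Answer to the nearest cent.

Extra cost ≈ £14,772.77 per year

Annual demand D = 443 × 50 = 22,150.
EOQ = √(2DS/H) = √(2 × 22,150 × 383 / 27.3) ≈ 788.35.
Cost at Q* = (D/Q*)S + (Q*/2)H = √(2DSH) ≈ £21,522.00.
Cost at Q = 2,400: (22,150/2,400)×383 + (2,400/2)×27.3 = £3,534.77 + £32,760.00 = £36,294.77.
Excess = £36,294.77 − £21,522.00 = £14,772.77.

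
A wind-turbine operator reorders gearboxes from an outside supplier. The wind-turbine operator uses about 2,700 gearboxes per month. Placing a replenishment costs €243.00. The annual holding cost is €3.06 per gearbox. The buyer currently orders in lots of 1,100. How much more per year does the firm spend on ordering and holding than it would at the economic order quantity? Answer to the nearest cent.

Annual demand D = 2,700 × 12 = 32,400.
EOQ = √(2DS/H) = √(2 × 32,400 × 243 / 3.06) ≈ 2268.45.
Cost at Q* = (D/Q*)S + (Q*/2)H = √(2DSH) ≈ €6,941.47.
Cost at Q = 1,100: (32,400/1,100)×243 + (1,100/2)×3.06 = €7,157.45 + €1,683.00 = €8,840.45.
Excess = €8,840.45 − €6,941.47 = €1,898.99.

Extra cost ≈ €1,898.99 per year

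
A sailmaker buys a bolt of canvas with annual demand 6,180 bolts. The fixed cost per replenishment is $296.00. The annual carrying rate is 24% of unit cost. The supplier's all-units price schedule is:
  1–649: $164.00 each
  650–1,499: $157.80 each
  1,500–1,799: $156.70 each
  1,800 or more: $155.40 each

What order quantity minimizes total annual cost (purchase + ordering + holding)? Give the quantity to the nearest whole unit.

Holding cost per unit per year at price C is H = 0.24·C.
Evaluate total cost at each tier's feasible EOQ or, if the EOQ is below the tier, at the tier's minimum quantity.
EOQ at $164.00 = 304.9 (feasible in tier 1): TC = 6,180×$164.00 + (6,180/304.9)×296 + (304.9/2)×0.24×$164.00 = $1,025,520.04.
EOQ at $157.80 = 310.8 < 650, so use break Q=650: TC = 6,180×$157.80 + (6,180/650.0)×296 + (650.0/2)×0.24×$157.80 = $990,326.68.
EOQ at $156.70 = 311.9 < 1500, so use break Q=1500: TC = 6,180×$156.70 + (6,180/1500.0)×296 + (1500.0/2)×0.24×$156.70 = $997,831.52.
EOQ at $155.40 = 313.2 < 1800, so use break Q=1800: TC = 6,180×$155.40 + (6,180/1800.0)×296 + (1800.0/2)×0.24×$155.40 = $994,954.67.
Lowest total cost is $990,326.68 at Q = 650.0.

Q* ≈ 650 bolts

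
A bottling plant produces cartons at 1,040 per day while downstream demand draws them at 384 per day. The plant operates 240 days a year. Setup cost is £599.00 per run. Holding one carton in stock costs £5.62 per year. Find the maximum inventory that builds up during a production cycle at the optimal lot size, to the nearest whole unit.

Annual demand D = 384 × 240 = 92,160.
Production build-up factor (1 − d/p) = 1 − 384/1,040 = 0.6308.
Q* = √(2DS / (H(1 − d/p))) = √(2 × 92,160 × 599 / (5.62 × 0.6308)).
= √(110,407,680 / 3.5449) ≈ 5580.797.
Maximum inventory = Q*(1 − d/p) = 5580.797 × 0.6308 ≈ 3520.195.

I_max ≈ 3,520 cartons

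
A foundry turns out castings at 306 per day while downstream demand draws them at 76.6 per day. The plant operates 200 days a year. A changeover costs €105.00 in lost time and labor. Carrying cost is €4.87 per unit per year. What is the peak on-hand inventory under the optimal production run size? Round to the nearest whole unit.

I_max ≈ 704 castings

Annual demand D = 76.6 × 200 = 15,320.
Production build-up factor (1 − d/p) = 1 − 76.6/306 = 0.7497.
Q* = √(2DS / (H(1 − d/p))) = √(2 × 15,320 × 105 / (4.87 × 0.7497)).
= √(3,217,200 / 3.6509) ≈ 938.725.
Maximum inventory = Q*(1 − d/p) = 938.725 × 0.7497 ≈ 703.737.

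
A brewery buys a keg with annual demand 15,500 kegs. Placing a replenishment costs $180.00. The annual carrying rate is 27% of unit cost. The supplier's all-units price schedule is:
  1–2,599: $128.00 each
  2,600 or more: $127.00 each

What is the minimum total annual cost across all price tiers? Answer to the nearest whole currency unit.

TC* ≈ $1,997,887

Holding cost per unit per year at price C is H = 0.27·C.
Candidates are each tier's EOQ (if it falls in that tier) and each price-break quantity.
EOQ at $128.00 = 401.8 (feasible in tier 1): TC = 15,500×$128.00 + (15,500/401.8)×180 + (401.8/2)×0.27×$128.00 = $1,997,886.86.
EOQ at $127.00 = 403.4 < 2600, so use break Q=2600: TC = 15,500×$127.00 + (15,500/2600.0)×180 + (2600.0/2)×0.27×$127.00 = $2,014,150.08.
Lowest total cost among the candidates is at Q = 401.8.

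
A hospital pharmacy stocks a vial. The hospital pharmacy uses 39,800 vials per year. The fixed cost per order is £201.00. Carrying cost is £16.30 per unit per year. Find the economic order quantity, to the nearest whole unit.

EOQ = √(2DS / H) = √(2 × 39,800 × 201 / 16.3).
= √(15,999,600 / 16.3) = √981,570.5521 ≈ 990.742.

Q* ≈ 991 vials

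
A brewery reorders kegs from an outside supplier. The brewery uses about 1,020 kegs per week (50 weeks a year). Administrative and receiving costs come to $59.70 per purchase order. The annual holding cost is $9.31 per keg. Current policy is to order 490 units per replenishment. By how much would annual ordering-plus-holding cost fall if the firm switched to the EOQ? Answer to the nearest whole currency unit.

Extra cost ≈ $965 per year

Annual demand D = 1,020 × 50 = 51,000.
EOQ = √(2DS/H) = √(2 × 51,000 × 59.7 / 9.31) ≈ 808.75.
Cost at Q* = (D/Q*)S + (Q*/2)H = √(2DSH) ≈ $7,529.43.
Cost at Q = 490: (51,000/490)×59.7 + (490/2)×9.31 = $6,213.67 + $2,280.95 = $8,494.62.
Excess = $8,494.62 − $7,529.43 = $965.19.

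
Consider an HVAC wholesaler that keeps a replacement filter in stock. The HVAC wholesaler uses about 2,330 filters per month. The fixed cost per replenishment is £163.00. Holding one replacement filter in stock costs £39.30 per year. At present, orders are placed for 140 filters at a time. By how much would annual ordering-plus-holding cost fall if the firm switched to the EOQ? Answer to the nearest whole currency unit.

Annual demand D = 2,330 × 12 = 27,960.
EOQ = √(2DS/H) = √(2 × 27,960 × 163 / 39.3) ≈ 481.59.
Cost at Q* = (D/Q*)S + (Q*/2)H = √(2DSH) ≈ £18,926.65.
Cost at Q = 140: (27,960/140)×163 + (140/2)×39.3 = £32,553.43 + £2,751.00 = £35,304.43.
Excess = £35,304.43 − £18,926.65 = £16,377.78.

Extra cost ≈ £16,378 per year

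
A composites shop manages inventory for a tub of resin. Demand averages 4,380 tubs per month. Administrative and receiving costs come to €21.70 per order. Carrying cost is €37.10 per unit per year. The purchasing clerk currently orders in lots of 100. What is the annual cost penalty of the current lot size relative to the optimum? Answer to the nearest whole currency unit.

Annual demand D = 4,380 × 12 = 52,560.
EOQ = √(2DS/H) = √(2 × 52,560 × 21.7 / 37.1) ≈ 247.96.
Cost at Q* = (D/Q*)S + (Q*/2)H = √(2DSH) ≈ €9,199.40.
Cost at Q = 100: (52,560/100)×21.7 + (100/2)×37.1 = €11,405.52 + €1,855.00 = €13,260.52.
Excess = €13,260.52 − €9,199.40 = €4,061.12.

Extra cost ≈ €4,061 per year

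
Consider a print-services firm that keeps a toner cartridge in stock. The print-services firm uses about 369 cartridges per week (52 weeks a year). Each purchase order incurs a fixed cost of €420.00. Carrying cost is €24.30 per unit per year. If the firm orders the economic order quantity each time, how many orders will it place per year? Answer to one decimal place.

Annual demand D = 369 × 52 = 19,188.
EOQ = √(2DS/H) = √(2 × 19,188 × 420 / 24.3) ≈ 814.43.
Orders per year = D / Q* = 19,188 / 814.43 ≈ 23.560.

N ≈ 23.6 orders per year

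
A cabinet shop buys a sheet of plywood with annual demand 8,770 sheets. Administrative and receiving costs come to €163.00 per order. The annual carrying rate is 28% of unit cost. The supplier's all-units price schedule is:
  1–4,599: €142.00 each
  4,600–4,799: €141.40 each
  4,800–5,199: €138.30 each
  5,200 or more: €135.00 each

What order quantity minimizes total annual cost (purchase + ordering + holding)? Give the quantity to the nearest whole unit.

Q* ≈ 268 sheets

Holding cost per unit per year at price C is H = 0.28·C.
Candidates are each tier's EOQ (if it falls in that tier) and each price-break quantity.
EOQ at €142.00 = 268.2 (feasible in tier 1): TC = 8,770×€142.00 + (8,770/268.2)×163 + (268.2/2)×0.28×€142.00 = €1,256,001.83.
EOQ at €141.40 = 268.7 < 4600, so use break Q=4600: TC = 8,770×€141.40 + (8,770/4600.0)×163 + (4600.0/2)×0.28×€141.40 = €1,331,450.36.
EOQ at €138.30 = 271.7 < 4800, so use break Q=4800: TC = 8,770×€138.30 + (8,770/4800.0)×163 + (4800.0/2)×0.28×€138.30 = €1,306,126.41.
EOQ at €135.00 = 275.0 < 5200, so use break Q=5200: TC = 8,770×€135.00 + (8,770/5200.0)×163 + (5200.0/2)×0.28×€135.00 = €1,282,504.91.
Lowest total cost is €1,256,001.83 at Q = 268.2.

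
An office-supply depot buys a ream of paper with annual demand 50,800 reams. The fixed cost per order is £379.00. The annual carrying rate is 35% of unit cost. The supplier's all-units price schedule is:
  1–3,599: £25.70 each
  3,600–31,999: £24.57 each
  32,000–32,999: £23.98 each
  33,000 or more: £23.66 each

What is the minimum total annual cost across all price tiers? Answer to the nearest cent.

Holding cost per unit per year at price C is H = 0.35·C.
Evaluate total cost at each tier's feasible EOQ or, if the EOQ is below the tier, at the tier's minimum quantity.
EOQ at £25.70 = 2069.0 (feasible in tier 1): TC = 50,800×£25.70 + (50,800/2069.0)×379 + (2069.0/2)×0.35×£25.70 = £1,324,170.89.
EOQ at £24.57 = 2116.1 < 3600, so use break Q=3600: TC = 50,800×£24.57 + (50,800/3600.0)×379 + (3600.0/2)×0.35×£24.57 = £1,268,983.21.
EOQ at £23.98 = 2141.9 < 32000, so use break Q=32000: TC = 50,800×£23.98 + (50,800/32000.0)×379 + (32000.0/2)×0.35×£23.98 = £1,353,073.66.
EOQ at £23.66 = 2156.4 < 33000, so use break Q=33000: TC = 50,800×£23.66 + (50,800/33000.0)×379 + (33000.0/2)×0.35×£23.66 = £1,339,147.93.
Lowest total cost among the candidates is at Q = 3600.0.

TC* ≈ £1,268,983.21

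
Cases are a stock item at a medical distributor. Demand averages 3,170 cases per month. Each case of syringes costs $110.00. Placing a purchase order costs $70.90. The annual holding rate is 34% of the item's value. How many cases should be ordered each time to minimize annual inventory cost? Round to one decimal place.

Annual demand D = 3,170 × 12 = 38,040.
Holding cost H = 0.34 × $110.00 = $37.4000 per unit per year.
EOQ = √(2DS / H) = √(2 × 38,040 × 70.9 / 37.4).
= √(5,394,072 / 37.4) = √144,226.5241 ≈ 379.772.

Q* ≈ 379.8 cases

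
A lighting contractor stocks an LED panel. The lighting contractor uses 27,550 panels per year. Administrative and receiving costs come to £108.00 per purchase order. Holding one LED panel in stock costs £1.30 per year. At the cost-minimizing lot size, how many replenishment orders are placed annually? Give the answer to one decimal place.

Q* = √(2DS/H) = √(2 × 27,550 × 108 / 1.3) ≈ 2139.52.
Orders per year = D / Q* = 27,550 / 2139.52 ≈ 12.877.

N ≈ 12.9 orders per year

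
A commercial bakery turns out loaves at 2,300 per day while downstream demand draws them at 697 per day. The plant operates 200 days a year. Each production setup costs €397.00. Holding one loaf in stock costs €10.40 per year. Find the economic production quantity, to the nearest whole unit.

Q* ≈ 3,908 loaves

Annual demand D = 697 × 200 = 139,400.
Production build-up factor (1 − d/p) = 1 − 697/2,300 = 0.6970.
Q* = √(2DS / (H(1 − d/p))) = √(2 × 139,400 × 397 / (10.4 × 0.6970)).
= √(110,683,600 / 7.2483) ≈ 3907.708.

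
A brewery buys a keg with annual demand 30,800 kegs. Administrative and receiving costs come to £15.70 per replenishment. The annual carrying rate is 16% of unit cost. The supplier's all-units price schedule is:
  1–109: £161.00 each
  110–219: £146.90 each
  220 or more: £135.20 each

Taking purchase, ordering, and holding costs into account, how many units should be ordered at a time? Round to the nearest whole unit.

Holding cost per unit per year at price C is H = 0.16·C.
Candidates are each tier's EOQ (if it falls in that tier) and each price-break quantity.
Tier 1 (£161.00): EOQ = 193.8 exceeds tier's upper bound 109, so this tier is dominated.
EOQ at £146.90 = 202.8 (feasible in tier 2): TC = 30,800×£146.90 + (30,800/202.8)×15.7 + (202.8/2)×0.16×£146.90 = £4,529,287.72.
EOQ at £135.20 = 211.4 < 220, so use break Q=220: TC = 30,800×£135.20 + (30,800/220.0)×15.7 + (220.0/2)×0.16×£135.20 = £4,168,737.52.
Lowest total cost is £4,168,737.52 at Q = 220.0.

Q* ≈ 220 kegs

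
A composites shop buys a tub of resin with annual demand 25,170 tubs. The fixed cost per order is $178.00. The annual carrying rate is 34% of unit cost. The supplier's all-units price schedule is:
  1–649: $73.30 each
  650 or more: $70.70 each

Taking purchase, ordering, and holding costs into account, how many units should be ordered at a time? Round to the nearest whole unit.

Holding cost per unit per year at price C is H = 0.34·C.
Candidates are each tier's EOQ (if it falls in that tier) and each price-break quantity.
EOQ at $73.30 = 599.6 (feasible in tier 1): TC = 25,170×$73.30 + (25,170/599.6)×178 + (599.6/2)×0.34×$73.30 = $1,859,904.70.
EOQ at $70.70 = 610.5 < 650, so use break Q=650: TC = 25,170×$70.70 + (25,170/650.0)×178 + (650.0/2)×0.34×$70.70 = $1,794,224.06.
Lowest total cost is $1,794,224.06 at Q = 650.0.

Q* ≈ 650 tubs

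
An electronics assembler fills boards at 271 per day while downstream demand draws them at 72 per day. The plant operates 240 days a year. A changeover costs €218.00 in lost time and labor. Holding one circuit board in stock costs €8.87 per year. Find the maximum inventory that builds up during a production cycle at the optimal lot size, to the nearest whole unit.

I_max ≈ 790 boards

Annual demand D = 72 × 240 = 17,280.
Production build-up factor (1 − d/p) = 1 − 72/271 = 0.7343.
Q* = √(2DS / (H(1 − d/p))) = √(2 × 17,280 × 218 / (8.87 × 0.7343)).
= √(7,534,080 / 6.5134) ≈ 1075.502.
Maximum inventory = Q*(1 − d/p) = 1075.502 × 0.7343 ≈ 789.760.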